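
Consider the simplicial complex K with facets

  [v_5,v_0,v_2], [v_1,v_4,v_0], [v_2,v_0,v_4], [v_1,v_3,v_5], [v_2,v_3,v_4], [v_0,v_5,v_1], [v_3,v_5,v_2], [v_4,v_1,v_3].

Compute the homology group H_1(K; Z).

H_1 ≅ 0.

Take the total order v_0 < v_1 < v_2 < v_3 < v_4 < v_5 on the vertex set. Then K (dimension 2) consists of the simplices:

  0-simplices (6): [v_0], [v_1], [v_2], [v_3], [v_4], [v_5]
  1-simplices (12): [v_0,v_1], [v_0,v_2], [v_0,v_4], [v_0,v_5], [v_1,v_3], [v_1,v_4], [v_1,v_5], [v_2,v_3], [v_2,v_4], [v_2,v_5], [v_3,v_4], [v_3,v_5]
  2-simplices (8): [v_0,v_1,v_4], [v_0,v_1,v_5], [v_0,v_2,v_4], [v_0,v_2,v_5], [v_1,v_3,v_4], [v_1,v_3,v_5], [v_2,v_3,v_4], [v_2,v_3,v_5]

Hence C_0 ≅ Z^6, C_1 ≅ Z^12, C_2 ≅ Z^8.

The boundary map ∂_1: C_1 → C_0 sends each edge [p,q] (with p < q) to q − p.
This gives a 6×12 integer matrix of rank 5; reducing to Smith normal form yields diagonal entries (1,1,1,1,1).

The boundary map ∂_2: C_2 → C_1 acts by ∂[p,q,r] = [q,r] − [p,r] + [p,q]. For instance
  ∂[v_0,v_1,v_4] = [v_1,v_4] − [v_0,v_4] + [v_0,v_1],
  ∂[v_0,v_1,v_5] = [v_1,v_5] − [v_0,v_5] + [v_0,v_1].
The 12×8 boundary matrix has rank 7 and Smith normal form diag(1,1,1,1,1,1,1).

Now H_k = ker ∂_k / im ∂_{k+1}, so:

  H_1: rank ker ∂_1 − rank ∂_2 = (12 − 5) − 7 = 0, and the invariant factors of ∂_2 are all 1, so H_1 ≅ 0.

(K is a triangulation of the 2-sphere S^2.)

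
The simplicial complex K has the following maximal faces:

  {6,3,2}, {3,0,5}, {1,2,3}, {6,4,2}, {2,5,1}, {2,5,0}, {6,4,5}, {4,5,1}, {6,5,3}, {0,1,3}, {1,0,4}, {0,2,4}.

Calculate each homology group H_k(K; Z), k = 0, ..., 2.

Fix the vertex order 0 < 1 < 2 < 3 < 4 < 5 < 6 and write every simplex with vertices in increasing order. Then dim K = 2 and the simplices of K are:

  0-simplices (7): [0], [1], [2], [3], [4], [5], [6]
  1-simplices (18): [0,1], [0,2], [0,3], [0,4], [0,5], [1,2], [1,3], [1,4], [1,5], [2,3], [2,4], [2,5], [2,6], [3,5], [3,6], [4,5], [4,6], [5,6]
  2-simplices (12): [0,1,3], [0,1,4], [0,2,4], [0,2,5], [0,3,5], [1,2,3], [1,2,5], [1,4,5], [2,3,6], [2,4,6], [3,5,6], [4,5,6]

Hence C_0 ≅ Z^7, C_1 ≅ Z^18, C_2 ≅ Z^12.

Boundary ∂_1: C_1 → C_0 sends each edge [p,q] (with p < q) to q − p. For instance
  ∂[5,6] = [6] − [5].
This gives a 7×18 integer matrix of rank 6; reducing to Smith normal form yields diagonal entries (1,1,1,1,1,1).

The boundary map ∂_2: C_2 → C_1 acts by ∂[p,q,r] = [q,r] − [p,r] + [p,q]. For instance
  ∂[1,4,5] = [4,5] − [1,5] + [1,4],
  ∂[0,1,3] = [1,3] − [0,3] + [0,1].
As a 18×12 matrix over Z this has rank 12, with invariant factors (1,1,1,1,1,1,1,1,1,1,1,2).

Reading off H_k = ker ∂_k / im ∂_{k+1}:

  H_0: rank C_0 − rank ∂_1 = 7 − 6 = 1, and the invariant factors of ∂_1 are all 1, so H_0 ≅ Z.
  H_1: rank ker ∂_1 − rank ∂_2 = (18 − 6) − 12 = 0, and ∂_2 has invariant factor 2 > 1, so H_1 ≅ Z_2.
  H_2: rank ker ∂_2 − rank ∂_3 = (12 − 12) − 0 = 0, and there is no ∂_3, so H_2 ≅ 0.

As a check, the Euler characteristic is 7 − 18 + 12 = 1, which agrees with 1 − 0 + 0 = 1.
(K is a triangulation of the real projective plane RP^2.)

H_0 ≅ Z,  H_1 ≅ Z_2,  H_2 = 0.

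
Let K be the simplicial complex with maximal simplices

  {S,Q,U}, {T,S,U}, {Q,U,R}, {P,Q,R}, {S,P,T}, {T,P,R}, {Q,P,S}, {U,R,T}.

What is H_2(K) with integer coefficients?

H_2 ≅ Z.

K has 6 vertices, 12 edges, 8 triangles.
rank ∂_2 = 7, rank ∂_3 = 0 ⇒ b_2 = 8 − 7 − 0 = 1. So H_2 = Z.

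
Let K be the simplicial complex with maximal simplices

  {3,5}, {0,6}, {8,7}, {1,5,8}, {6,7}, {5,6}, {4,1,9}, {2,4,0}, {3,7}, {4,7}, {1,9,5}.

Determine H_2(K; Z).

Take the total order 0 < 1 < 2 < 3 < 4 < 5 < 6 < 7 < 8 < 9 on the vertex set. Then K (dimension 2) consists of the simplices:

  0-simplices (10): [0], [1], [2], [3], [4], [5], [6], [7], [8], [9]
  1-simplices (17): [0,2], [0,4], [0,6], [1,4], [1,5], [1,8], [1,9], [2,4], [3,5], [3,7], [4,7], [4,9], [5,6], [5,8], [5,9], [6,7], [7,8]
  2-simplices (4): [0,2,4], [1,4,9], [1,5,8], [1,5,9]

giving chain groups C_0 ≅ Z^10, C_1 ≅ Z^17, C_2 ≅ Z^4.

The boundary map ∂_1: C_1 → C_0 maps an edge to its endpoints' difference, ∂[p,q] = q − p.
This gives a 10×17 integer matrix of rank 9; reducing to Smith normal form yields diagonal entries (1,1,1,1,1,1,1,1,1).

The boundary map ∂_2: C_2 → C_1 maps a triangle to the signed sum of its edges. For instance
  ∂[1,5,8] = [5,8] − [1,8] + [1,5],
  ∂[1,4,9] = [4,9] − [1,9] + [1,4].
As a 17×4 matrix over Z this has rank 4, with invariant factors (1,1,1,1).

From H_k ≅ ker(∂_k) / im(∂_{k+1}) we obtain:

  H_2: rank ker ∂_2 − rank ∂_3 = (4 − 4) − 0 = 0, and there is no ∂_3, so H_2 ≅ 0.

H_2 ≅ 0.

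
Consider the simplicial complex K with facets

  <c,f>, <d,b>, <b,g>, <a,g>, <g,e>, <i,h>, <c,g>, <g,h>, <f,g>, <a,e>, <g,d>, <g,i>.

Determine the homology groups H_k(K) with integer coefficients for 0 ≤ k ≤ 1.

We work with the vertex ordering a < b < c < d < e < f < g < h < i. The simplices of K, each written with vertices in increasing order, are:

  0-simplices (9): a, b, c, d, e, f, g, h, i
  1-simplices (12): ae, ag, bd, bg, cf, cg, dg, eg, fg, gh, gi, hi

Hence C_0 ≅ Z^9, C_1 ≅ Z^12.

Boundary ∂_1: C_1 → C_0 maps an edge to its endpoints' difference, ∂[p,q] = q − p. For instance
  ∂gh = h − g.
The resulting 9×12 matrix has rank 8, and its Smith normal form has invariant factors (1,1,1,1,1,1,1,1).

Reading off H_k = ker ∂_k / im ∂_{k+1}:

  H_0: rank C_0 − rank ∂_1 = 9 − 8 = 1, and the invariant factors of ∂_1 are all 1, so H_0 ≅ Z.
  H_1: rank ker ∂_1 − rank ∂_2 = (12 − 8) − 0 = 4, and there is no ∂_2, so H_1 ≅ Z^4.

H_0 = Z,  H_1 = Z^4.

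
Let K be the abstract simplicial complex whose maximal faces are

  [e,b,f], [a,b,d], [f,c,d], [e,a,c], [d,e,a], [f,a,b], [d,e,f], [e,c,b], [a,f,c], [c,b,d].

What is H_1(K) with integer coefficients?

H_1 = Z/2Z.

Fix the vertex order a < b < c < d < e < f and write every simplex with vertices in increasing order. Then dim K = 2 and the simplices of K are:

  0-simplices (6): a, b, c, d, e, f
  1-simplices (15): ab, ac, ad, ae, af, bc, bd, be, bf, cd, ce, cf, de, df, ef
  2-simplices (10): abd, abf, ace, acf, ade, bcd, bce, bef, cdf, def

giving chain groups C_0 ≅ Z^6, C_1 ≅ Z^15, C_2 ≅ Z^10.

∂_1: C_1 → C_0 maps an edge to its endpoints' difference, ∂[p,q] = q − p. For instance
  ∂ac = c − a.
The resulting 6×15 matrix has rank 5, and its Smith normal form has invariant factors (1,1,1,1,1).

∂_2: C_2 → C_1 acts by ∂[p,q,r] = [q,r] − [p,r] + [p,q]. For instance
  ∂bcd = cd − bd + bc,
  ∂ade = de − ae + ad.
This gives a 15×10 integer matrix of rank 10; reducing to Smith normal form yields diagonal entries (1,1,1,1,1,1,1,1,1,2).

Computing H_k = (kernel of ∂_k) / (image of ∂_{k+1}):

  H_1: rank ker ∂_1 − rank ∂_2 = (15 − 5) − 10 = 0, and ∂_2 has invariant factor 2 > 1, so H_1 = Z/2Z.

(K is a triangulation of the real projective plane RP^2.)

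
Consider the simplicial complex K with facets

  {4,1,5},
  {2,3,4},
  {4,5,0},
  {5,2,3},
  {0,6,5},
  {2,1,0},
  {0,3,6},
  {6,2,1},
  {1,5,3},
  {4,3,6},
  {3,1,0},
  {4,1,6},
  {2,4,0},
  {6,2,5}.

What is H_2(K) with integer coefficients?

H_2 = Z.

Order the vertices as 0 < 1 < 2 < 3 < 4 < 5 < 6. Listing each simplex with vertices in this order, K has dimension 2 with simplices:

  0-simplices (7): [0], [1], [2], [3], [4], [5], [6]
  1-simplices (21): [0,1], [0,2], [0,3], [0,4], [0,5], [0,6], [1,2], [1,3], [1,4], [1,5], [1,6], [2,3], [2,4], [2,5], [2,6], [3,4], [3,5], [3,6], [4,5], [4,6], [5,6]
  2-simplices (14): [0,1,2], [0,1,3], [0,2,4], [0,3,6], [0,4,5], [0,5,6], [1,2,6], [1,3,5], [1,4,5], [1,4,6], [2,3,4], [2,3,5], [2,5,6], [3,4,6]

Hence C_0 ≅ Z^7, C_1 ≅ Z^21, C_2 ≅ Z^14.

Boundary ∂_1: C_1 → C_0 maps an edge to its endpoints' difference, ∂[p,q] = q − p.
The 7×21 boundary matrix has rank 6 and Smith normal form diag(1,1,1,1,1,1).

The boundary map ∂_2: C_2 → C_1 acts by ∂[p,q,r] = [q,r] − [p,r] + [p,q]. For instance
  ∂[1,4,5] = [4,5] − [1,5] + [1,4],
  ∂[2,3,5] = [3,5] − [2,5] + [2,3].
As a 21×14 matrix over Z this has rank 13, with invariant factors (1,1,1,1,1,1,1,1,1,1,1,1,1).

Now H_k = ker ∂_k / im ∂_{k+1}, so:

  H_2: rank ker ∂_2 − rank ∂_3 = (14 − 13) − 0 = 1, and there is no ∂_3, so H_2 ≅ Z.

(K is a triangulation of the torus T^2.)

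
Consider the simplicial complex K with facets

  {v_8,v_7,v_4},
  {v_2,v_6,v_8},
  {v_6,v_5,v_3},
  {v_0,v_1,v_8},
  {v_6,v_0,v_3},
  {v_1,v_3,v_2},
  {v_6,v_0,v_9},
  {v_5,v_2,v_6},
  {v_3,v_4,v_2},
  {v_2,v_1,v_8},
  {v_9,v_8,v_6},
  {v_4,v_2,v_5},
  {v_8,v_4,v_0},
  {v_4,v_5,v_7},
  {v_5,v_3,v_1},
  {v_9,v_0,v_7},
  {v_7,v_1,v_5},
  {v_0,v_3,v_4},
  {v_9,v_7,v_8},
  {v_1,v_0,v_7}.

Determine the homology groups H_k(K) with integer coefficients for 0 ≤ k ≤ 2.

H_0 = Z,  H_1 = Z ⊕ Z_2,  H_2 = 0.

K has 10 vertices, 30 edges, 20 triangles.
rank ∂_0 = 0, rank ∂_1 = 9 ⇒ b_0 = 10 − 0 − 9 = 1; all invariant factors of ∂_1 are 1 so no torsion. So H_0 ≅ Z.
rank ∂_1 = 9, rank ∂_2 = 20 ⇒ b_1 = 30 − 9 − 20 = 1; ∂_2 has invariant factor(s) [2] giving torsion. So H_1 ≅ Z ⊕ Z_2.
rank ∂_2 = 20, rank ∂_3 = 0 ⇒ b_2 = 20 − 20 − 0 = 0. So H_2 ≅ 0.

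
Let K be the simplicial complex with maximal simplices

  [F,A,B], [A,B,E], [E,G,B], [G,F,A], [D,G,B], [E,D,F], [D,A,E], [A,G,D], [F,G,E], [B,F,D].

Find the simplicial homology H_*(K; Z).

Order the vertices as A < B < D < E < F < G. Listing each simplex with vertices in this order, K has dimension 2 with simplices:

  0-simplices (6): A, B, D, E, F, G
  1-simplices (15): AB, AD, AE, AF, AG, BD, BE, BF, BG, DE, DF, DG, EF, EG, FG
  2-simplices (10): ABE, ABF, ADE, ADG, AFG, BDF, BDG, BEG, DEF, EFG

giving chain groups C_0 ≅ Z^6, C_1 ≅ Z^15, C_2 ≅ Z^10.

The boundary map ∂_1: C_1 → C_0 maps an edge to its endpoints' difference, ∂[p,q] = q − p. For instance
  ∂AF = F − A.
This gives a 6×15 integer matrix of rank 5; reducing to Smith normal form yields diagonal entries (1,1,1,1,1).

The boundary map ∂_2: C_2 → C_1 maps a triangle to the signed sum of its edges. For instance
  ∂ABE = BE − AE + AB,
  ∂BDF = DF − BF + BD.
The resulting 15×10 matrix has rank 10, and its Smith normal form has invariant factors (1,1,1,1,1,1,1,1,1,2).

From H_k ≅ ker(∂_k) / im(∂_{k+1}) we obtain:

  H_0: rank C_0 − rank ∂_1 = 6 − 5 = 1, and the invariant factors of ∂_1 are all 1, so H_0 = Z.
  H_1: rank ker ∂_1 − rank ∂_2 = (15 − 5) − 10 = 0, and ∂_2 has invariant factor 2 > 1, so H_1 = Z/2.
  H_2: rank ker ∂_2 − rank ∂_3 = (10 − 10) − 0 = 0, and there is no ∂_3, so H_2 = 0.

(K is a triangulation of the real projective plane RP^2.)

H_0 = Z,  H_1 = Z/2,  H_2 = 0.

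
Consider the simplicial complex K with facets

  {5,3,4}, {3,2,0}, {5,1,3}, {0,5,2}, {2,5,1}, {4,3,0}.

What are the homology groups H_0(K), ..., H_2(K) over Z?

K has 6 vertices, 12 edges, 6 triangles.
rank ∂_0 = 0, rank ∂_1 = 5 ⇒ b_0 = 6 − 0 − 5 = 1; all invariant factors of ∂_1 are 1 so no torsion. So H_0 = Z.
rank ∂_1 = 5, rank ∂_2 = 6 ⇒ b_1 = 12 − 5 − 6 = 1; all invariant factors of ∂_2 are 1 so no torsion. So H_1 = Z.
rank ∂_2 = 6, rank ∂_3 = 0 ⇒ b_2 = 6 − 6 − 0 = 0. So H_2 = 0.

H_0 ≅ Z,  H_1 ≅ Z,  H_2 = 0.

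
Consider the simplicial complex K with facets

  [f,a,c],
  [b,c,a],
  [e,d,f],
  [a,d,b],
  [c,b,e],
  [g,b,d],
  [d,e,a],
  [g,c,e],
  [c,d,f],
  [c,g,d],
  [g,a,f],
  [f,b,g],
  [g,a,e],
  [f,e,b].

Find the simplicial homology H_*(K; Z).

H_0 = Z,  H_1 = Z^2,  H_2 = Z.

We work with the vertex ordering a < b < c < d < e < f < g. The simplices of K, each written with vertices in increasing order, are:

  0-simplices (7): a, b, c, d, e, f, g
  1-simplices (21): ab, ac, ad, ae, af, ag, bc, bd, be, bf, bg, cd, ce, cf, cg, de, df, dg, ef, eg, fg
  2-simplices (14): abc, abd, acf, ade, aeg, afg, bce, bdg, bef, bfg, cdf, cdg, ceg, def

so the chain groups are C_0 ≅ Z^7, C_1 ≅ Z^21, C_2 ≅ Z^14.

Boundary ∂_1: C_1 → C_0 maps an edge to its endpoints' difference, ∂[p,q] = q − p. For instance
  ∂cd = d − c.
The resulting 7×21 matrix has rank 6, and its Smith normal form has invariant factors (1,1,1,1,1,1).

∂_2: C_2 → C_1 sends each 2-simplex [p,q,r] to [q,r] − [p,r] + [p,q]. For instance
  ∂acf = cf − af + ac,
  ∂ade = de − ae + ad.
This gives a 21×14 integer matrix of rank 13; reducing to Smith normal form yields diagonal entries (1,1,1,1,1,1,1,1,1,1,1,1,1).

Reading off H_k = ker ∂_k / im ∂_{k+1}:

  H_0: rank C_0 − rank ∂_1 = 7 − 6 = 1, and the invariant factors of ∂_1 are all 1, so H_0 ≅ Z.
  H_1: rank ker ∂_1 − rank ∂_2 = (21 − 6) − 13 = 2, and the invariant factors of ∂_2 are all 1, so H_1 ≅ Z^2.
  H_2: rank ker ∂_2 − rank ∂_3 = (14 − 13) − 0 = 1, and there is no ∂_3, so H_2 ≅ Z.

(K is a triangulation of the torus T^2.)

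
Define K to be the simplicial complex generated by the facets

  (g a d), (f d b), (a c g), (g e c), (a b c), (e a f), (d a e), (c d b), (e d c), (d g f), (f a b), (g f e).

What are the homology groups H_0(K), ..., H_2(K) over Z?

H_0 = Z,  H_1 = Z_2,  H_2 = 0.

Fix the vertex order a < b < c < d < e < f < g and write every simplex with vertices in increasing order. Then dim K = 2 and the simplices of K are:

  0-simplices (7): a, b, c, d, e, f, g
  1-simplices (18): ab, ac, ad, ae, af, ag, bc, bd, bf, cd, ce, cg, de, df, dg, ef, eg, fg
  2-simplices (12): abc, abf, acg, ade, adg, aef, bcd, bdf, cde, ceg, dfg, efg

giving chain groups C_0 ≅ Z^7, C_1 ≅ Z^18, C_2 ≅ Z^12.

The boundary map ∂_1: C_1 → C_0 is given by ∂[p,q] = [q] − [p].
This gives a 7×18 integer matrix of rank 6; reducing to Smith normal form yields diagonal entries (1,1,1,1,1,1).

The boundary map ∂_2: C_2 → C_1 acts by ∂[p,q,r] = [q,r] − [p,r] + [p,q]. For instance
  ∂acg = cg − ag + ac,
  ∂ceg = eg − cg + ce.
The 18×12 boundary matrix has rank 12 and Smith normal form diag(1,1,1,1,1,1,1,1,1,1,1,2).

Reading off H_k = ker ∂_k / im ∂_{k+1}:

  H_0: rank C_0 − rank ∂_1 = 7 − 6 = 1, and the invariant factors of ∂_1 are all 1, so H_0 = Z.
  H_1: rank ker ∂_1 − rank ∂_2 = (18 − 6) − 12 = 0, and ∂_2 has invariant factor 2 > 1, so H_1 = Z_2.
  H_2: rank ker ∂_2 − rank ∂_3 = (12 − 12) − 0 = 0, and there is no ∂_3, so H_2 = 0.

As a check, the Euler characteristic is 7 − 18 + 12 = 1, which agrees with 1 − 0 + 0 = 1.
(K is a triangulation of the real projective plane RP^2.)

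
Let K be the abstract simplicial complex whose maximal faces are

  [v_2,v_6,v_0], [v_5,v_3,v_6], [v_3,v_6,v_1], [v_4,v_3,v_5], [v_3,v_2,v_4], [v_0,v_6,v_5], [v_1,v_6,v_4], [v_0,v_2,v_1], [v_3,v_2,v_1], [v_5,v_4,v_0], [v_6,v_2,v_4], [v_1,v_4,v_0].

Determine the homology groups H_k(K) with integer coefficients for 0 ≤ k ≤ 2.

H_0 ≅ Z,  H_1 ≅ Z_2,  H_2 = 0.

Fix the vertex order v_0 < v_1 < v_2 < v_3 < v_4 < v_5 < v_6 and write every simplex with vertices in increasing order. Then dim K = 2 and the simplices of K are:

  0-simplices (7): [v_0], [v_1], [v_2], [v_3], [v_4], [v_5], [v_6]
  1-simplices (18): (18 of them)
  2-simplices (12): (12 of them)

giving chain groups C_0 ≅ Z^7, C_1 ≅ Z^18, C_2 ≅ Z^12.

∂_1: C_1 → C_0 maps an edge to its endpoints' difference, ∂[p,q] = q − p.
As a 7×18 matrix over Z this has rank 6, with invariant factors (1,1,1,1,1,1).

Boundary ∂_2: C_2 → C_1 maps a triangle to the signed sum of its edges. For instance
  ∂[v_1,v_4,v_6] = [v_4,v_6] − [v_1,v_6] + [v_1,v_4],
  ∂[v_2,v_3,v_4] = [v_3,v_4] − [v_2,v_4] + [v_2,v_3].
As a 18×12 matrix over Z this has rank 12, with invariant factors (1,1,1,1,1,1,1,1,1,1,1,2).

Computing H_k = (kernel of ∂_k) / (image of ∂_{k+1}):

  H_0: rank C_0 − rank ∂_1 = 7 − 6 = 1, and the invariant factors of ∂_1 are all 1, so H_0 = Z.
  H_1: rank ker ∂_1 − rank ∂_2 = (18 − 6) − 12 = 0, and ∂_2 has invariant factor 2 > 1, so H_1 = Z_2.
  H_2: rank ker ∂_2 − rank ∂_3 = (12 − 12) − 0 = 0, and there is no ∂_3, so H_2 = 0.

As a check, the Euler characteristic is 7 − 18 + 12 = 1, which agrees with 1 − 0 + 0 = 1.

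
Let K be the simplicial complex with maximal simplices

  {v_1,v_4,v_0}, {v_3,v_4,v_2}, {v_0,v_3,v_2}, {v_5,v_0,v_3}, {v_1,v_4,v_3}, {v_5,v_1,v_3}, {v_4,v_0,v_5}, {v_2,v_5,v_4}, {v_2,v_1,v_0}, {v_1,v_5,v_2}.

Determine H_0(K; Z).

H_0 ≅ Z.

Fix the vertex order v_0 < v_1 < v_2 < v_3 < v_4 < v_5 and write every simplex with vertices in increasing order. Then dim K = 2 and the simplices of K are:

  0-simplices (6): [v_0], [v_1], [v_2], [v_3], [v_4], [v_5]
  1-simplices (15): (15 of them)
  2-simplices (10): [v_0,v_1,v_2], [v_0,v_1,v_4], [v_0,v_2,v_3], [v_0,v_3,v_5], [v_0,v_4,v_5], [v_1,v_2,v_5], [v_1,v_3,v_4], [v_1,v_3,v_5], [v_2,v_3,v_4], [v_2,v_4,v_5]

giving chain groups C_0 ≅ Z^6, C_1 ≅ Z^15, C_2 ≅ Z^10.

Boundary ∂_1: C_1 → C_0 maps an edge to its endpoints' difference, ∂[p,q] = q − p.
The resulting 6×15 matrix has rank 5, and its Smith normal form has invariant factors (1,1,1,1,1).

Boundary ∂_2: C_2 → C_1 sends each 2-simplex [p,q,r] to [q,r] − [p,r] + [p,q]. For instance
  ∂[v_0,v_2,v_3] = [v_2,v_3] − [v_0,v_3] + [v_0,v_2],
  ∂[v_0,v_4,v_5] = [v_4,v_5] − [v_0,v_5] + [v_0,v_4].
As a 15×10 matrix over Z this has rank 10, with invariant factors (1,1,1,1,1,1,1,1,1,2).

Computing H_k = (kernel of ∂_k) / (image of ∂_{k+1}):

  H_0: rank C_0 − rank ∂_1 = 6 − 5 = 1, and the invariant factors of ∂_1 are all 1, so H_0 = Z.

(K is a triangulation of the real projective plane RP^2.)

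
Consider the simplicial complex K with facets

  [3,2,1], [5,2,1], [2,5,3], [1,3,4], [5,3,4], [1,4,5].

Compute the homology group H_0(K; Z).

H_0 = Z.

Fix the vertex order 1 < 2 < 3 < 4 < 5 and write every simplex with vertices in increasing order. Then dim K = 2 and the simplices of K are:

  0-simplices (5): [1], [2], [3], [4], [5]
  1-simplices (9): [1,2], [1,3], [1,4], [1,5], [2,3], [2,5], [3,4], [3,5], [4,5]
  2-simplices (6): [1,2,3], [1,2,5], [1,3,4], [1,4,5], [2,3,5], [3,4,5]

giving chain groups C_0 ≅ Z^5, C_1 ≅ Z^9, C_2 ≅ Z^6.

The boundary map ∂_1: C_1 → C_0 sends each edge [p,q] (with p < q) to q − p. For instance
  ∂[2,5] = [5] − [2].
The 5×9 boundary matrix has rank 4 and Smith normal form diag(1,1,1,1).

Boundary ∂_2: C_2 → C_1 sends each 2-simplex [p,q,r] to [q,r] − [p,r] + [p,q]. For instance
  ∂[1,3,4] = [3,4] − [1,4] + [1,3],
  ∂[1,2,5] = [2,5] − [1,5] + [1,2].
As a 9×6 matrix over Z this has rank 5, with invariant factors (1,1,1,1,1).

Now H_k = ker ∂_k / im ∂_{k+1}, so:

  H_0: rank C_0 − rank ∂_1 = 5 − 4 = 1, and the invariant factors of ∂_1 are all 1, so H_0 ≅ Z.

(K is a triangulation of the 2-sphere S^2.)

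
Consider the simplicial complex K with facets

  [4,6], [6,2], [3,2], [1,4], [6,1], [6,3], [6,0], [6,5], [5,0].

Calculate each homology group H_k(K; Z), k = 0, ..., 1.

K has 7 vertices, 9 edges.
rank ∂_0 = 0, rank ∂_1 = 6 ⇒ b_0 = 7 − 0 − 6 = 1; all invariant factors of ∂_1 are 1 so no torsion. So H_0 = Z.
rank ∂_1 = 6, rank ∂_2 = 0 ⇒ b_1 = 9 − 6 − 0 = 3. So H_1 = Z^3.

H_0 = Z,  H_1 = Z^3.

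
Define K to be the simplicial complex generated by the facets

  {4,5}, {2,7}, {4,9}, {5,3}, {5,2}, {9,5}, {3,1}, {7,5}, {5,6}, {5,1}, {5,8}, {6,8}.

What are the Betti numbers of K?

b_0 = 1, b_1 = 4.

Order the vertices as 1 < 2 < 3 < 4 < 5 < 6 < 7 < 8 < 9. Listing each simplex with vertices in this order, K has dimension 1 with simplices:

  0-simplices (9): [1], [2], [3], [4], [5], [6], [7], [8], [9]
  1-simplices (12): [1,3], [1,5], [2,5], [2,7], [3,5], [4,5], [4,9], [5,6], [5,7], [5,8], [5,9], [6,8]

so the chain groups are C_0 ≅ Z^9, C_1 ≅ Z^12.

Boundary ∂_1: C_1 → C_0 sends each edge [p,q] (with p < q) to q − p.
This gives a 9×12 integer matrix of rank 8; reducing to Smith normal form yields diagonal entries (1,1,1,1,1,1,1,1).

Reading off H_k = ker ∂_k / im ∂_{k+1}:

  H_0: rank C_0 − rank ∂_1 = 9 − 8 = 1, and the invariant factors of ∂_1 are all 1, so H_0 = Z.
  H_1: rank ker ∂_1 − rank ∂_2 = (12 − 8) − 0 = 4, and there is no ∂_2, so H_1 = Z^4.

Hence the Betti numbers are b_0 = 1, b_1 = 4.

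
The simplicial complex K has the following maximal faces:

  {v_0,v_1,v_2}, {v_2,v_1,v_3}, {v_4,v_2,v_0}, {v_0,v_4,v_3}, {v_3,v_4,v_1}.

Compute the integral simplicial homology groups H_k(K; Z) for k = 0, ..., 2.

Order the vertices as v_0 < v_1 < v_2 < v_3 < v_4. Listing each simplex with vertices in this order, K has dimension 2 with simplices:

  0-simplices (5): [v_0], [v_1], [v_2], [v_3], [v_4]
  1-simplices (10): [v_0,v_1], [v_0,v_2], [v_0,v_3], [v_0,v_4], [v_1,v_2], [v_1,v_3], [v_1,v_4], [v_2,v_3], [v_2,v_4], [v_3,v_4]
  2-simplices (5): [v_0,v_1,v_2], [v_0,v_2,v_4], [v_0,v_3,v_4], [v_1,v_2,v_3], [v_1,v_3,v_4]

Hence C_0 ≅ Z^5, C_1 ≅ Z^10, C_2 ≅ Z^5.

The boundary map ∂_1: C_1 → C_0 sends each edge [p,q] (with p < q) to q − p. For instance
  ∂[v_2,v_4] = [v_4] − [v_2].
This gives a 5×10 integer matrix of rank 4; reducing to Smith normal form yields diagonal entries (1,1,1,1).

The boundary map ∂_2: C_2 → C_1 acts by ∂[p,q,r] = [q,r] − [p,r] + [p,q]. For instance
  ∂[v_0,v_2,v_4] = [v_2,v_4] − [v_0,v_4] + [v_0,v_2],
  ∂[v_0,v_3,v_4] = [v_3,v_4] − [v_0,v_4] + [v_0,v_3].
As a 10×5 matrix over Z this has rank 5, with invariant factors (1,1,1,1,1).

Computing H_k = (kernel of ∂_k) / (image of ∂_{k+1}):

  H_0: rank C_0 − rank ∂_1 = 5 − 4 = 1, and the invariant factors of ∂_1 are all 1, so H_0 = Z.
  H_1: rank ker ∂_1 − rank ∂_2 = (10 − 4) − 5 = 1, and the invariant factors of ∂_2 are all 1, so H_1 = Z.
  H_2: rank ker ∂_2 − rank ∂_3 = (5 − 5) − 0 = 0, and there is no ∂_3, so H_2 = 0.

H_0 = Z,  H_1 = Z,  H_2 = 0.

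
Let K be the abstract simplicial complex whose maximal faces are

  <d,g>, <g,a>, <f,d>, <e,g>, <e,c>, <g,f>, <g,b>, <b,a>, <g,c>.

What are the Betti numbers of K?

Fix the vertex order a < b < c < d < e < f < g and write every simplex with vertices in increasing order. Then dim K = 1 and the simplices of K are:

  0-simplices (7): a, b, c, d, e, f, g
  1-simplices (9): ab, ag, bg, ce, cg, df, dg, eg, fg

Hence C_0 ≅ Z^7, C_1 ≅ Z^9.

The boundary map ∂_1: C_1 → C_0 maps an edge to its endpoints' difference, ∂[p,q] = q − p. For instance
  ∂ag = g − a.
This gives a 7×9 integer matrix of rank 6; reducing to Smith normal form yields diagonal entries (1,1,1,1,1,1).

Reading off H_k = ker ∂_k / im ∂_{k+1}:

  H_0: rank C_0 − rank ∂_1 = 7 − 6 = 1, and the invariant factors of ∂_1 are all 1, so H_0 ≅ Z.
  H_1: rank ker ∂_1 − rank ∂_2 = (9 − 6) − 0 = 3, and there is no ∂_2, so H_1 ≅ Z^3.

As a check, the Euler characteristic is 7 − 9 = -2, which agrees with 1 − 3 = -2.

Hence the Betti numbers are b_0 = 1, b_1 = 3.

b_0 = 1, b_1 = 3.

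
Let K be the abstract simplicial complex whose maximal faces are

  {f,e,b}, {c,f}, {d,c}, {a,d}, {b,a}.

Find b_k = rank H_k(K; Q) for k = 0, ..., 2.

Order the vertices as a < b < c < d < e < f. Listing each simplex with vertices in this order, K has dimension 2 with simplices:

  0-simplices (6): a, b, c, d, e, f
  1-simplices (7): ab, ad, be, bf, cd, cf, ef
  2-simplices (1): bef

giving chain groups C_0 ≅ Z^6, C_1 ≅ Z^7, C_2 ≅ Z^1.

The boundary map ∂_1: C_1 → C_0 is given by ∂[p,q] = [q] − [p].
The resulting 6×7 matrix has rank 5, and its Smith normal form has invariant factors (1,1,1,1,1).

∂_2: C_2 → C_1 sends each 2-simplex [p,q,r] to [q,r] − [p,r] + [p,q]. For instance
  ∂bef = ef − bf + be.
The 7×1 boundary matrix has rank 1 and Smith normal form diag(1).

From H_k ≅ ker(∂_k) / im(∂_{k+1}) we obtain:

  H_0: rank C_0 − rank ∂_1 = 6 − 5 = 1, and the invariant factors of ∂_1 are all 1, so H_0 = Z.
  H_1: rank ker ∂_1 − rank ∂_2 = (7 − 5) − 1 = 1, and the invariant factors of ∂_2 are all 1, so H_1 = Z.
  H_2: rank ker ∂_2 − rank ∂_3 = (1 − 1) − 0 = 0, and there is no ∂_3, so H_2 = 0.

As a check, the Euler characteristic is 6 − 7 + 1 = 0, which agrees with 1 − 1 + 0 = 0.

Hence the Betti numbers are b_0 = 1, b_1 = 1, b_2 = 0.

b_0 = 1, b_1 = 1, b_2 = 0.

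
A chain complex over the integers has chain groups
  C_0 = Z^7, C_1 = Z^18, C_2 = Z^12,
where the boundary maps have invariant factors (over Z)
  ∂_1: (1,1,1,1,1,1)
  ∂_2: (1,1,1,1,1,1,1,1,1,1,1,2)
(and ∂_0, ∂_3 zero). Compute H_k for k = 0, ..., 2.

H_0 ≅ Z,  H_1 ≅ Z_2,  H_2 = 0.

H_0: b_0 = 7 − 0 − 6 = 1; torsion from ∂_1 factors > 1: none. So H_0 ≅ Z.
H_1: b_1 = 18 − 6 − 12 = 0; torsion from ∂_2 factors > 1: [2]. So H_1 ≅ Z_2.
H_2: b_2 = 12 − 12 − 0 = 0; torsion from ∂_3 factors > 1: none. So H_2 ≅ 0.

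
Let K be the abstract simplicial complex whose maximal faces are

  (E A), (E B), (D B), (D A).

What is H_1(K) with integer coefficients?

We work with the vertex ordering A < B < D < E. The simplices of K, each written with vertices in increasing order, are:

  0-simplices (4): A, B, D, E
  1-simplices (4): AD, AE, BD, BE

giving chain groups C_0 ≅ Z^4, C_1 ≅ Z^4.

The boundary map ∂_1: C_1 → C_0 maps an edge to its endpoints' difference, ∂[p,q] = q − p. For instance
  ∂AE = E − A.
The 4×4 boundary matrix has rank 3 and Smith normal form diag(1,1,1).

Now H_k = ker ∂_k / im ∂_{k+1}, so:

  H_1: rank ker ∂_1 − rank ∂_2 = (4 − 3) − 0 = 1, and there is no ∂_2, so H_1 ≅ Z.

H_1 = Z.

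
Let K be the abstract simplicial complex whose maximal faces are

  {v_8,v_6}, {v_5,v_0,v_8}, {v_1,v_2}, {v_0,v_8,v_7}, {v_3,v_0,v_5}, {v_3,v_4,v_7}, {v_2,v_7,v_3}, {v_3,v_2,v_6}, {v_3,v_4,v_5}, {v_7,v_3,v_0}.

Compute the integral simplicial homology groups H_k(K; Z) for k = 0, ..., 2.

Take the total order v_0 < v_1 < v_2 < v_3 < v_4 < v_5 < v_6 < v_7 < v_8 on the vertex set. Then K (dimension 2) consists of the simplices:

  0-simplices (9): [v_0], [v_1], [v_2], [v_3], [v_4], [v_5], [v_6], [v_7], [v_8]
  1-simplices (17): (17 of them)
  2-simplices (8): [v_0,v_3,v_5], [v_0,v_3,v_7], [v_0,v_5,v_8], [v_0,v_7,v_8], [v_2,v_3,v_6], [v_2,v_3,v_7], [v_3,v_4,v_5], [v_3,v_4,v_7]

Hence C_0 ≅ Z^9, C_1 ≅ Z^17, C_2 ≅ Z^8.

Boundary ∂_1: C_1 → C_0 maps an edge to its endpoints' difference, ∂[p,q] = q − p.
As a 9×17 matrix over Z this has rank 8, with invariant factors (1,1,1,1,1,1,1,1).

Boundary ∂_2: C_2 → C_1 maps a triangle to the signed sum of its edges. For instance
  ∂[v_2,v_3,v_6] = [v_3,v_6] − [v_2,v_6] + [v_2,v_3],
  ∂[v_0,v_3,v_7] = [v_3,v_7] − [v_0,v_7] + [v_0,v_3].
The resulting 17×8 matrix has rank 8, and its Smith normal form has invariant factors (1,1,1,1,1,1,1,1).

Reading off H_k = ker ∂_k / im ∂_{k+1}:

  H_0: rank C_0 − rank ∂_1 = 9 − 8 = 1, and the invariant factors of ∂_1 are all 1, so H_0 = Z.
  H_1: rank ker ∂_1 − rank ∂_2 = (17 − 8) − 8 = 1, and the invariant factors of ∂_2 are all 1, so H_1 = Z.
  H_2: rank ker ∂_2 − rank ∂_3 = (8 − 8) − 0 = 0, and there is no ∂_3, so H_2 = 0.

H_0 ≅ Z,  H_1 ≅ Z,  H_2 = 0.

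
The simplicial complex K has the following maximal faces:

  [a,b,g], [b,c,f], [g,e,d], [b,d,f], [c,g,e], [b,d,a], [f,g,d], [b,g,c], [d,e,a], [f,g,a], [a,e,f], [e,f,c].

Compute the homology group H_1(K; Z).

H_1 ≅ Z/2Z.

K has 7 vertices, 18 edges, 12 triangles.
rank ∂_1 = 6, rank ∂_2 = 12 ⇒ b_1 = 18 − 6 − 12 = 0; ∂_2 has invariant factor(s) [2] giving torsion. So H_1 ≅ Z/2Z.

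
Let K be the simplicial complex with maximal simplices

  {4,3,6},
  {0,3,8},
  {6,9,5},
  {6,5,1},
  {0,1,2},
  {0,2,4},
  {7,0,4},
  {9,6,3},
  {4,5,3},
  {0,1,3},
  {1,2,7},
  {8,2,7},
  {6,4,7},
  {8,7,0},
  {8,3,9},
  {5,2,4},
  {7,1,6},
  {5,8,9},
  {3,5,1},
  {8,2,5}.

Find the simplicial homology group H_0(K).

Take the total order 0 < 1 < 2 < 3 < 4 < 5 < 6 < 7 < 8 < 9 on the vertex set. Then K (dimension 2) consists of the simplices:

  0-simplices (10): [0], [1], [2], [3], [4], [5], [6], [7], [8], [9]
  1-simplices (30): (30 of them)
  2-simplices (20): (20 of them)

so the chain groups are C_0 ≅ Z^10, C_1 ≅ Z^30, C_2 ≅ Z^20.

The boundary map ∂_1: C_1 → C_0 sends each edge [p,q] (with p < q) to q − p. For instance
  ∂[1,6] = [6] − [1].
The 10×30 boundary matrix has rank 9 and Smith normal form diag(1,1,1,1,1,1,1,1,1).

The boundary map ∂_2: C_2 → C_1 maps a triangle to the signed sum of its edges. For instance
  ∂[3,8,9] = [8,9] − [3,9] + [3,8],
  ∂[0,4,7] = [4,7] − [0,7] + [0,4].
The resulting 30×20 matrix has rank 20, and its Smith normal form has invariant factors (1,1,1,1,1,1,1,1,1,1,1,1,1,1,1,1,1,1,1,2).

Computing H_k = (kernel of ∂_k) / (image of ∂_{k+1}):

  H_0: rank C_0 − rank ∂_1 = 10 − 9 = 1, and the invariant factors of ∂_1 are all 1, so H_0 = Z.

(K is a triangulation of the Klein bottle.)

H_0 = Z.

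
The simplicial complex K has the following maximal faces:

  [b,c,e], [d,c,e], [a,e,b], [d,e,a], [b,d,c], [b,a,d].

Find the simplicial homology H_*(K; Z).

H_0 = Z,  H_1 = 0,  H_2 = Z.

We work with the vertex ordering a < b < c < d < e. The simplices of K, each written with vertices in increasing order, are:

  0-simplices (5): a, b, c, d, e
  1-simplices (9): ab, ad, ae, bc, bd, be, cd, ce, de
  2-simplices (6): abd, abe, ade, bcd, bce, cde

giving chain groups C_0 ≅ Z^5, C_1 ≅ Z^9, C_2 ≅ Z^6.

Boundary ∂_1: C_1 → C_0 sends each edge [p,q] (with p < q) to q − p.
As a 5×9 matrix over Z this has rank 4, with invariant factors (1,1,1,1).

The boundary map ∂_2: C_2 → C_1 acts by ∂[p,q,r] = [q,r] − [p,r] + [p,q]. For instance
  ∂cde = de − ce + cd,
  ∂abd = bd − ad + ab.
This gives a 9×6 integer matrix of rank 5; reducing to Smith normal form yields diagonal entries (1,1,1,1,1).

From H_k ≅ ker(∂_k) / im(∂_{k+1}) we obtain:

  H_0: rank C_0 − rank ∂_1 = 5 − 4 = 1, and the invariant factors of ∂_1 are all 1, so H_0 = Z.
  H_1: rank ker ∂_1 − rank ∂_2 = (9 − 4) − 5 = 0, and the invariant factors of ∂_2 are all 1, so H_1 = 0.
  H_2: rank ker ∂_2 − rank ∂_3 = (6 − 5) − 0 = 1, and there is no ∂_3, so H_2 = Z.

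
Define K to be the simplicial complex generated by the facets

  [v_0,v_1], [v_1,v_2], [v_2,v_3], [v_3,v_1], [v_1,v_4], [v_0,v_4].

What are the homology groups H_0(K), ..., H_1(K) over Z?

H_0 = Z,  H_1 = Z^2.

Fix the vertex order v_0 < v_1 < v_2 < v_3 < v_4 and write every simplex with vertices in increasing order. Then dim K = 1 and the simplices of K are:

  0-simplices (5): [v_0], [v_1], [v_2], [v_3], [v_4]
  1-simplices (6): [v_0,v_1], [v_0,v_4], [v_1,v_2], [v_1,v_3], [v_1,v_4], [v_2,v_3]

Hence C_0 ≅ Z^5, C_1 ≅ Z^6.

∂_1: C_1 → C_0 is given by ∂[p,q] = [q] − [p]. For instance
  ∂[v_1,v_4] = [v_4] − [v_1].
The resulting 5×6 matrix has rank 4, and its Smith normal form has invariant factors (1,1,1,1).

Reading off H_k = ker ∂_k / im ∂_{k+1}:

  H_0: rank C_0 − rank ∂_1 = 5 − 4 = 1, and the invariant factors of ∂_1 are all 1, so H_0 ≅ Z.
  H_1: rank ker ∂_1 − rank ∂_2 = (6 − 4) − 0 = 2, and there is no ∂_2, so H_1 ≅ Z^2.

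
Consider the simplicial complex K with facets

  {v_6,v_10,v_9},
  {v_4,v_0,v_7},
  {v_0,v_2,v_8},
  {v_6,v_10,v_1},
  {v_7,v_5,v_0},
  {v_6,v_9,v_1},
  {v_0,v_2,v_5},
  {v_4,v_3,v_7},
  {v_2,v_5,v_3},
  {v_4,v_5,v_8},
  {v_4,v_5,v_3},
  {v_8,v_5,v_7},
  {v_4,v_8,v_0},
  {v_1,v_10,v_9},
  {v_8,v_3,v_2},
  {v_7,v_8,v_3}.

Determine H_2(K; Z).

Take the total order v_0 < v_1 < v_2 < v_3 < v_4 < v_5 < v_6 < v_7 < v_8 < v_9 < v_10 on the vertex set. Then K (dimension 2) consists of the simplices:

  0-simplices (11): [v_0], [v_1], [v_2], [v_3], [v_4], [v_5], [v_6], [v_7], [v_8], [v_9], [v_10]
  1-simplices (24): (24 of them)
  2-simplices (16): (16 of them)

giving chain groups C_0 ≅ Z^11, C_1 ≅ Z^24, C_2 ≅ Z^16.

∂_1: C_1 → C_0 maps an edge to its endpoints' difference, ∂[p,q] = q − p.
The 11×24 boundary matrix has rank 9 and Smith normal form diag(1,1,1,1,1,1,1,1,1).

Boundary ∂_2: C_2 → C_1 sends each 2-simplex [p,q,r] to [q,r] − [p,r] + [p,q]. For instance
  ∂[v_0,v_2,v_5] = [v_2,v_5] − [v_0,v_5] + [v_0,v_2],
  ∂[v_2,v_3,v_8] = [v_3,v_8] − [v_2,v_8] + [v_2,v_3].
The 24×16 boundary matrix has rank 15 and Smith normal form diag(1,1,1,1,1,1,1,1,1,1,1,1,1,1,2).

Now H_k = ker ∂_k / im ∂_{k+1}, so:

  H_2: rank ker ∂_2 − rank ∂_3 = (16 − 15) − 0 = 1, and there is no ∂_3, so H_2 = Z.

H_2 ≅ Z.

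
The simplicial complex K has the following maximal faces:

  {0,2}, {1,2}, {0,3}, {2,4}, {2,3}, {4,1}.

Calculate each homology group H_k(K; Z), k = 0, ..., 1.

Take the total order 0 < 1 < 2 < 3 < 4 on the vertex set. Then K (dimension 1) consists of the simplices:

  0-simplices (5): [0], [1], [2], [3], [4]
  1-simplices (6): [0,2], [0,3], [1,2], [1,4], [2,3], [2,4]

giving chain groups C_0 ≅ Z^5, C_1 ≅ Z^6.

Boundary ∂_1: C_1 → C_0 maps an edge to its endpoints' difference, ∂[p,q] = q − p. For instance
  ∂[1,4] = [4] − [1].
The 5×6 boundary matrix has rank 4 and Smith normal form diag(1,1,1,1).

Computing H_k = (kernel of ∂_k) / (image of ∂_{k+1}):

  H_0: rank C_0 − rank ∂_1 = 5 − 4 = 1, and the invariant factors of ∂_1 are all 1, so H_0 ≅ Z.
  H_1: rank ker ∂_1 − rank ∂_2 = (6 − 4) − 0 = 2, and there is no ∂_2, so H_1 ≅ Z^2.

H_0 ≅ Z,  H_1 ≅ Z^2.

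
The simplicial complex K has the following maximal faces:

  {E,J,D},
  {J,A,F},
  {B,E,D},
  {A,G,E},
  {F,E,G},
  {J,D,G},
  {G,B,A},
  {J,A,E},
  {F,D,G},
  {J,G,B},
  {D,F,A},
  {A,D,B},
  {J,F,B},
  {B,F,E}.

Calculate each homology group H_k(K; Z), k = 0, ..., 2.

Order the vertices as A < B < D < E < F < G < J. Listing each simplex with vertices in this order, K has dimension 2 with simplices:

  0-simplices (7): A, B, D, E, F, G, J
  1-simplices (21): AB, AD, AE, AF, AG, AJ, BD, BE, BF, BG, BJ, DE, DF, DG, DJ, EF, EG, EJ, FG, FJ, GJ
  2-simplices (14): ABD, ABG, ADF, AEG, AEJ, AFJ, BDE, BEF, BFJ, BGJ, DEJ, DFG, DGJ, EFG

giving chain groups C_0 ≅ Z^7, C_1 ≅ Z^21, C_2 ≅ Z^14.

Boundary ∂_1: C_1 → C_0 sends each edge [p,q] (with p < q) to q − p. For instance
  ∂AG = G − A.
As a 7×21 matrix over Z this has rank 6, with invariant factors (1,1,1,1,1,1).

∂_2: C_2 → C_1 maps a triangle to the signed sum of its edges. For instance
  ∂BEF = EF − BF + BE,
  ∂ABD = BD − AD + AB.
The resulting 21×14 matrix has rank 13, and its Smith normal form has invariant factors (1,1,1,1,1,1,1,1,1,1,1,1,1).

Now H_k = ker ∂_k / im ∂_{k+1}, so:

  H_0: rank C_0 − rank ∂_1 = 7 − 6 = 1, and the invariant factors of ∂_1 are all 1, so H_0 ≅ Z.
  H_1: rank ker ∂_1 − rank ∂_2 = (21 − 6) − 13 = 2, and the invariant factors of ∂_2 are all 1, so H_1 ≅ Z^2.
  H_2: rank ker ∂_2 − rank ∂_3 = (14 − 13) − 0 = 1, and there is no ∂_3, so H_2 ≅ Z.

As a check, the Euler characteristic is 7 − 21 + 14 = 0, which agrees with 1 − 2 + 1 = 0.

H_0 = Z,  H_1 = Z^2,  H_2 = Z.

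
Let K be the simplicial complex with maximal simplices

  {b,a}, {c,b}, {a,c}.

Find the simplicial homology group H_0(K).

K has 3 vertices, 3 edges.
rank ∂_0 = 0, rank ∂_1 = 2 ⇒ b_0 = 3 − 0 − 2 = 1; all invariant factors of ∂_1 are 1 so no torsion. So H_0 ≅ Z.

H_0 = Z.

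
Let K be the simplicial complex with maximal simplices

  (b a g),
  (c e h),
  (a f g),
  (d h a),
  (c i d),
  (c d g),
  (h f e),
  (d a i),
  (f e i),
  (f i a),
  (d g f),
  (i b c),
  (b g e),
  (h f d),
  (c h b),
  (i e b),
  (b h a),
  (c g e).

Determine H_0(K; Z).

H_0 = Z.

Order the vertices as a < b < c < d < e < f < g < h < i. Listing each simplex with vertices in this order, K has dimension 2 with simplices:

  0-simplices (9): a, b, c, d, e, f, g, h, i
  1-simplices (27): ab, ad, af, ag, ah, ai, bc, be, bg, bh, bi, cd, ce, cg, ch, ci, df, dg, dh, di, ef, eg, eh, ei, fg, fh, fi
  2-simplices (18): abg, abh, adh, adi, afg, afi, bch, bci, beg, bei, cdg, cdi, ceg, ceh, dfg, dfh, efh, efi

giving chain groups C_0 ≅ Z^9, C_1 ≅ Z^27, C_2 ≅ Z^18.

∂_1: C_1 → C_0 maps an edge to its endpoints' difference, ∂[p,q] = q − p.
This gives a 9×27 integer matrix of rank 8; reducing to Smith normal form yields diagonal entries (1,1,1,1,1,1,1,1).

∂_2: C_2 → C_1 sends each 2-simplex [p,q,r] to [q,r] − [p,r] + [p,q]. For instance
  ∂efi = fi − ei + ef,
  ∂abh = bh − ah + ab.
As a 27×18 matrix over Z this has rank 18, with invariant factors (1,1,1,1,1,1,1,1,1,1,1,1,1,1,1,1,1,2).

Computing H_k = (kernel of ∂_k) / (image of ∂_{k+1}):

  H_0: rank C_0 − rank ∂_1 = 9 − 8 = 1, and the invariant factors of ∂_1 are all 1, so H_0 = Z.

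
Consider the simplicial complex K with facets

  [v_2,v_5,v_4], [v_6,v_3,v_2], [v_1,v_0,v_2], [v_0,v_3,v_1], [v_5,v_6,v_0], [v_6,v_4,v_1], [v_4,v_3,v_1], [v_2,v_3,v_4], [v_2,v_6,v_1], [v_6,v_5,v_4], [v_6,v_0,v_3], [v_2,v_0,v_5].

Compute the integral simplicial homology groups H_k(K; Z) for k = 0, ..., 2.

Take the total order v_0 < v_1 < v_2 < v_3 < v_4 < v_5 < v_6 on the vertex set. Then K (dimension 2) consists of the simplices:

  0-simplices (7): [v_0], [v_1], [v_2], [v_3], [v_4], [v_5], [v_6]
  1-simplices (18): (18 of them)
  2-simplices (12): (12 of them)

giving chain groups C_0 ≅ Z^7, C_1 ≅ Z^18, C_2 ≅ Z^12.

Boundary ∂_1: C_1 → C_0 is given by ∂[p,q] = [q] − [p].
The 7×18 boundary matrix has rank 6 and Smith normal form diag(1,1,1,1,1,1).

∂_2: C_2 → C_1 acts by ∂[p,q,r] = [q,r] − [p,r] + [p,q]. For instance
  ∂[v_1,v_3,v_4] = [v_3,v_4] − [v_1,v_4] + [v_1,v_3],
  ∂[v_0,v_5,v_6] = [v_5,v_6] − [v_0,v_6] + [v_0,v_5].
The resulting 18×12 matrix has rank 12, and its Smith normal form has invariant factors (1,1,1,1,1,1,1,1,1,1,1,2).

Reading off H_k = ker ∂_k / im ∂_{k+1}:

  H_0: rank C_0 − rank ∂_1 = 7 − 6 = 1, and the invariant factors of ∂_1 are all 1, so H_0 = Z.
  H_1: rank ker ∂_1 − rank ∂_2 = (18 − 6) − 12 = 0, and ∂_2 has invariant factor 2 > 1, so H_1 = Z/2Z.
  H_2: rank ker ∂_2 − rank ∂_3 = (12 − 12) − 0 = 0, and there is no ∂_3, so H_2 = 0.

H_0 ≅ Z,  H_1 ≅ Z/2Z,  H_2 = 0.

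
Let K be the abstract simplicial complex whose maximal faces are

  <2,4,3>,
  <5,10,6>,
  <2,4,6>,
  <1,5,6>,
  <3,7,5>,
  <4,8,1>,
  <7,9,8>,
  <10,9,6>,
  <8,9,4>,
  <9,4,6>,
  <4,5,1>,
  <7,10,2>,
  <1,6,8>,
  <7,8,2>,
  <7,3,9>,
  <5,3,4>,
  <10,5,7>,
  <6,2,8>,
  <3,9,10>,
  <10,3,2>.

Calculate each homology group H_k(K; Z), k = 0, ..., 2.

Take the total order 1 < 2 < 3 < 4 < 5 < 6 < 7 < 8 < 9 < 10 on the vertex set. Then K (dimension 2) consists of the simplices:

  0-simplices (10): [1], [2], [3], [4], [5], [6], [7], [8], [9], [10]
  1-simplices (30): (30 of them)
  2-simplices (20): (20 of them)

so the chain groups are C_0 ≅ Z^10, C_1 ≅ Z^30, C_2 ≅ Z^20.

Boundary ∂_1: C_1 → C_0 maps an edge to its endpoints' difference, ∂[p,q] = q − p.
As a 10×30 matrix over Z this has rank 9, with invariant factors (1,1,1,1,1,1,1,1,1).

∂_2: C_2 → C_1 acts by ∂[p,q,r] = [q,r] − [p,r] + [p,q]. For instance
  ∂[2,3,4] = [3,4] − [2,4] + [2,3],
  ∂[1,5,6] = [5,6] − [1,6] + [1,5].
As a 30×20 matrix over Z this has rank 20, with invariant factors (1,1,1,1,1,1,1,1,1,1,1,1,1,1,1,1,1,1,1,2).

Now H_k = ker ∂_k / im ∂_{k+1}, so:

  H_0: rank C_0 − rank ∂_1 = 10 − 9 = 1, and the invariant factors of ∂_1 are all 1, so H_0 ≅ Z.
  H_1: rank ker ∂_1 − rank ∂_2 = (30 − 9) − 20 = 1, and ∂_2 has invariant factor 2 > 1, so H_1 ≅ Z ⊕ Z/2.
  H_2: rank ker ∂_2 − rank ∂_3 = (20 − 20) − 0 = 0, and there is no ∂_3, so H_2 ≅ 0.

(K is a triangulation of the Klein bottle.)

H_0 ≅ Z,  H_1 ≅ Z ⊕ Z/2,  H_2 = 0.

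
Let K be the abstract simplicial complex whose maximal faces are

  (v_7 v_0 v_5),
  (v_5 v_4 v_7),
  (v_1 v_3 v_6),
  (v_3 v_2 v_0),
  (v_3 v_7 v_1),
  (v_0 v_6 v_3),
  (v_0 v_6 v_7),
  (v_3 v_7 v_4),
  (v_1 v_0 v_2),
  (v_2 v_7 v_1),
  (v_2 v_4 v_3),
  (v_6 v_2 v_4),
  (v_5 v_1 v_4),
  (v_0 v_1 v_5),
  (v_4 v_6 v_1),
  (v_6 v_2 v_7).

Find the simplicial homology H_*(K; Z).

Take the total order v_0 < v_1 < v_2 < v_3 < v_4 < v_5 < v_6 < v_7 on the vertex set. Then K (dimension 2) consists of the simplices:

  0-simplices (8): [v_0], [v_1], [v_2], [v_3], [v_4], [v_5], [v_6], [v_7]
  1-simplices (24): (24 of them)
  2-simplices (16): (16 of them)

Hence C_0 ≅ Z^8, C_1 ≅ Z^24, C_2 ≅ Z^16.

Boundary ∂_1: C_1 → C_0 is given by ∂[p,q] = [q] − [p].
The resulting 8×24 matrix has rank 7, and its Smith normal form has invariant factors (1,1,1,1,1,1,1).

The boundary map ∂_2: C_2 → C_1 maps a triangle to the signed sum of its edges. For instance
  ∂[v_3,v_4,v_7] = [v_4,v_7] − [v_3,v_7] + [v_3,v_4],
  ∂[v_0,v_5,v_7] = [v_5,v_7] − [v_0,v_7] + [v_0,v_5].
This gives a 24×16 integer matrix of rank 15; reducing to Smith normal form yields diagonal entries (1,1,1,1,1,1,1,1,1,1,1,1,1,1,1).

Now H_k = ker ∂_k / im ∂_{k+1}, so:

  H_0: rank C_0 − rank ∂_1 = 8 − 7 = 1, and the invariant factors of ∂_1 are all 1, so H_0 ≅ Z.
  H_1: rank ker ∂_1 − rank ∂_2 = (24 − 7) − 15 = 2, and the invariant factors of ∂_2 are all 1, so H_1 ≅ Z^2.
  H_2: rank ker ∂_2 − rank ∂_3 = (16 − 15) − 0 = 1, and there is no ∂_3, so H_2 ≅ Z.

H_0 = Z,  H_1 = Z^2,  H_2 = Z.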